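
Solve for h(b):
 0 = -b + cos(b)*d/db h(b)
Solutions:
 h(b) = C1 + Integral(b/cos(b), b)


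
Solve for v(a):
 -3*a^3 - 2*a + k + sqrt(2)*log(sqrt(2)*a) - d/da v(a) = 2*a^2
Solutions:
 v(a) = C1 - 3*a^4/4 - 2*a^3/3 - a^2 + a*k + sqrt(2)*a*log(a) - sqrt(2)*a + sqrt(2)*a*log(2)/2


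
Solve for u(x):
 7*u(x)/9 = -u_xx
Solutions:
 u(x) = C1*sin(sqrt(7)*x/3) + C2*cos(sqrt(7)*x/3)


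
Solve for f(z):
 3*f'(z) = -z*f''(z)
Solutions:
 f(z) = C1 + C2/z^2


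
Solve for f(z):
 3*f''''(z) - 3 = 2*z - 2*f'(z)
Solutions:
 f(z) = C1 + C4*exp(-2^(1/3)*3^(2/3)*z/3) + z^2/2 + 3*z/2 + (C2*sin(2^(1/3)*3^(1/6)*z/2) + C3*cos(2^(1/3)*3^(1/6)*z/2))*exp(2^(1/3)*3^(2/3)*z/6)


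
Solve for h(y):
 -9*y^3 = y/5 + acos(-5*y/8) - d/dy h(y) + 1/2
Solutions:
 h(y) = C1 + 9*y^4/4 + y^2/10 + y*acos(-5*y/8) + y/2 + sqrt(64 - 25*y^2)/5


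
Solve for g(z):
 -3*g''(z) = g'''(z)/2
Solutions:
 g(z) = C1 + C2*z + C3*exp(-6*z)


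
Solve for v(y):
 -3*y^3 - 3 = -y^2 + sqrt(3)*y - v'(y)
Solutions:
 v(y) = C1 + 3*y^4/4 - y^3/3 + sqrt(3)*y^2/2 + 3*y


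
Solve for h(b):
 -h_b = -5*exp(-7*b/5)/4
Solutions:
 h(b) = C1 - 25*exp(-7*b/5)/28


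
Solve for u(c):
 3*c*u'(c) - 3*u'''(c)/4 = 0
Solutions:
 u(c) = C1 + Integral(C2*airyai(2^(2/3)*c) + C3*airybi(2^(2/3)*c), c)


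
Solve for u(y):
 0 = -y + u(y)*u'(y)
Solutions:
 u(y) = -sqrt(C1 + y^2)
 u(y) = sqrt(C1 + y^2)


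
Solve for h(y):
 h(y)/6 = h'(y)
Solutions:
 h(y) = C1*exp(y/6)


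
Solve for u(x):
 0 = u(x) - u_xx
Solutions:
 u(x) = C1*exp(-x) + C2*exp(x)


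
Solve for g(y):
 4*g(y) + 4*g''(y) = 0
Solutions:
 g(y) = C1*sin(y) + C2*cos(y)


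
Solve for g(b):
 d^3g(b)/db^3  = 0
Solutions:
 g(b) = C1 + C2*b + C3*b^2


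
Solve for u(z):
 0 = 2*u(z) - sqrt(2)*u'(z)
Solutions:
 u(z) = C1*exp(sqrt(2)*z)


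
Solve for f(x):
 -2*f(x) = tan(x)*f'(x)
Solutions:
 f(x) = C1/sin(x)^2


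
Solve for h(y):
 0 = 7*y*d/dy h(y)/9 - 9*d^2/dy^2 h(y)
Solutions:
 h(y) = C1 + C2*erfi(sqrt(14)*y/18)


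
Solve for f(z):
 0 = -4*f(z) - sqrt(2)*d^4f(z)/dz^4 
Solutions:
 f(z) = (C1*sin(2^(7/8)*z/2) + C2*cos(2^(7/8)*z/2))*exp(-2^(7/8)*z/2) + (C3*sin(2^(7/8)*z/2) + C4*cos(2^(7/8)*z/2))*exp(2^(7/8)*z/2)


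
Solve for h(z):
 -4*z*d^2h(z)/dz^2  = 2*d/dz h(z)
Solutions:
 h(z) = C1 + C2*sqrt(z)


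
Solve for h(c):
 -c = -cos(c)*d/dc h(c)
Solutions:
 h(c) = C1 + Integral(c/cos(c), c)


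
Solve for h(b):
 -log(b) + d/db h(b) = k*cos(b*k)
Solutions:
 h(b) = C1 + b*log(b) - b + k*Piecewise((sin(b*k)/k, Ne(k, 0)), (b, True))


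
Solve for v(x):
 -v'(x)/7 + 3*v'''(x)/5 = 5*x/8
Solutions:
 v(x) = C1 + C2*exp(-sqrt(105)*x/21) + C3*exp(sqrt(105)*x/21) - 35*x^2/16


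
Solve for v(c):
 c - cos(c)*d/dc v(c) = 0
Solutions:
 v(c) = C1 + Integral(c/cos(c), c)


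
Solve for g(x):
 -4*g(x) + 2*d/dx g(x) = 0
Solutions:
 g(x) = C1*exp(2*x)


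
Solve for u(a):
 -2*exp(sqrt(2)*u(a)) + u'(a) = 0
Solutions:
 u(a) = sqrt(2)*(2*log(-1/(C1 + 2*a)) - log(2))/4


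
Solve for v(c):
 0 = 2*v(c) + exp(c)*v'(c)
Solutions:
 v(c) = C1*exp(2*exp(-c))


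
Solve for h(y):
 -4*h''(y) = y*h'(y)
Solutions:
 h(y) = C1 + C2*erf(sqrt(2)*y/4)


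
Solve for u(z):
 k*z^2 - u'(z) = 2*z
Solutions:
 u(z) = C1 + k*z^3/3 - z^2


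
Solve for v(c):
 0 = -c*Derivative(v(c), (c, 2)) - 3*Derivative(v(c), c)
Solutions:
 v(c) = C1 + C2/c^2


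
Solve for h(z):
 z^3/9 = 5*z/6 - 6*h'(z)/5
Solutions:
 h(z) = C1 - 5*z^4/216 + 25*z^2/72


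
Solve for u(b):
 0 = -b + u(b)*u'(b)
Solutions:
 u(b) = -sqrt(C1 + b^2)
 u(b) = sqrt(C1 + b^2)


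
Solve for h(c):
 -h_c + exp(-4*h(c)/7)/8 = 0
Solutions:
 h(c) = 7*log(-I*(C1 + c/14)^(1/4))
 h(c) = 7*log(I*(C1 + c/14)^(1/4))
 h(c) = 7*log(-(C1 + c/14)^(1/4))
 h(c) = 7*log(C1 + c/14)/4


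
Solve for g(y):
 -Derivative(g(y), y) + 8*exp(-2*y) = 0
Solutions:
 g(y) = C1 - 4*exp(-2*y)


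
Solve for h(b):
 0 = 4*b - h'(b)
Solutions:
 h(b) = C1 + 2*b^2


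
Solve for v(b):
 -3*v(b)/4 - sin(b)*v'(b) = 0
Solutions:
 v(b) = C1*(cos(b) + 1)^(3/8)/(cos(b) - 1)^(3/8)


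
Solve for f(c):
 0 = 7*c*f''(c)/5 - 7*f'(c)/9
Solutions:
 f(c) = C1 + C2*c^(14/9)


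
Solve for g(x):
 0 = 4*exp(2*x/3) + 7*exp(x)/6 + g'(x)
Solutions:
 g(x) = C1 - 6*exp(2*x/3) - 7*exp(x)/6


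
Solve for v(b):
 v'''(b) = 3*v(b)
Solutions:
 v(b) = C3*exp(3^(1/3)*b) + (C1*sin(3^(5/6)*b/2) + C2*cos(3^(5/6)*b/2))*exp(-3^(1/3)*b/2)


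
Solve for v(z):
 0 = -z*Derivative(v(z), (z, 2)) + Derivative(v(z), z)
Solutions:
 v(z) = C1 + C2*z^2


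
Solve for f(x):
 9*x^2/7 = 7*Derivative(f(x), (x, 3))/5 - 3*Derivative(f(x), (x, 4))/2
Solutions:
 f(x) = C1 + C2*x + C3*x^2 + C4*exp(14*x/15) + 3*x^5/196 + 225*x^4/2744 + 3375*x^3/9604


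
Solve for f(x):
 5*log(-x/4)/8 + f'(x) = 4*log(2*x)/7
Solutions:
 f(x) = C1 - 3*x*log(x)/56 + x*(3 + 102*log(2) - 35*I*pi)/56


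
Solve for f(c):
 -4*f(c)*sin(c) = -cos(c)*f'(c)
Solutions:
 f(c) = C1/cos(c)^4


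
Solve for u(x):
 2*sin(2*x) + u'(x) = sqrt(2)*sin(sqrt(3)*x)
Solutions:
 u(x) = C1 + cos(2*x) - sqrt(6)*cos(sqrt(3)*x)/3


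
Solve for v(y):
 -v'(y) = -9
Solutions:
 v(y) = C1 + 9*y


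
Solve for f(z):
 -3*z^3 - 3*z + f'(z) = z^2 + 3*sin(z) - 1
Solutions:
 f(z) = C1 + 3*z^4/4 + z^3/3 + 3*z^2/2 - z - 3*cos(z)


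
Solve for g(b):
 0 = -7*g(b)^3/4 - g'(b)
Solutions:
 g(b) = -sqrt(2)*sqrt(-1/(C1 - 7*b))
 g(b) = sqrt(2)*sqrt(-1/(C1 - 7*b))


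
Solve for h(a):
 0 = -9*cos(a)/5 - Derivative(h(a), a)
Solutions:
 h(a) = C1 - 9*sin(a)/5


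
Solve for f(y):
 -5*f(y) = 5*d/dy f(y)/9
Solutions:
 f(y) = C1*exp(-9*y)


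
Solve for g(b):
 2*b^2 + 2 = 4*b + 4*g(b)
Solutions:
 g(b) = b^2/2 - b + 1/2


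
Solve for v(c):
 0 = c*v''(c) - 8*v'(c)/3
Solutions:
 v(c) = C1 + C2*c^(11/3)


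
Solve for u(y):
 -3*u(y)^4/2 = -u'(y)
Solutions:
 u(y) = 2^(1/3)*(-1/(C1 + 9*y))^(1/3)
 u(y) = 2^(1/3)*(-1/(C1 + 3*y))^(1/3)*(-3^(2/3) - 3*3^(1/6)*I)/6
 u(y) = 2^(1/3)*(-1/(C1 + 3*y))^(1/3)*(-3^(2/3) + 3*3^(1/6)*I)/6


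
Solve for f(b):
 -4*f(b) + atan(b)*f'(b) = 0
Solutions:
 f(b) = C1*exp(4*Integral(1/atan(b), b))


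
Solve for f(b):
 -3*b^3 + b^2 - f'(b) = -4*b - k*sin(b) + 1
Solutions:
 f(b) = C1 - 3*b^4/4 + b^3/3 + 2*b^2 - b - k*cos(b)


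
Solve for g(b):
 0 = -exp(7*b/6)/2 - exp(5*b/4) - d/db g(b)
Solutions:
 g(b) = C1 - 3*exp(7*b/6)/7 - 4*exp(5*b/4)/5


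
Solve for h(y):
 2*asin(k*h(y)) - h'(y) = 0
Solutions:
 Integral(1/asin(_y*k), (_y, h(y))) = C1 + 2*y


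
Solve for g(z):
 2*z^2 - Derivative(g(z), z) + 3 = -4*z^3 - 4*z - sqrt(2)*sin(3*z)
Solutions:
 g(z) = C1 + z^4 + 2*z^3/3 + 2*z^2 + 3*z - sqrt(2)*cos(3*z)/3


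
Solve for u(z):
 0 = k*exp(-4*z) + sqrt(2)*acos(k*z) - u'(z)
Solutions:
 u(z) = C1 - Piecewise((k*exp(-4*z)/4 - sqrt(2)*z*acos(k*z) + sqrt(2)*sqrt(-k^2*z^2 + 1)/k, Ne(k, 0)), (-sqrt(2)*pi*z/2, True))


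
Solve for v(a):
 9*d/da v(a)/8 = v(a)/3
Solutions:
 v(a) = C1*exp(8*a/27)


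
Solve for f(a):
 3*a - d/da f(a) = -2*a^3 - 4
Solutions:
 f(a) = C1 + a^4/2 + 3*a^2/2 + 4*a


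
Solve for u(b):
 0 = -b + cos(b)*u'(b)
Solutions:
 u(b) = C1 + Integral(b/cos(b), b)


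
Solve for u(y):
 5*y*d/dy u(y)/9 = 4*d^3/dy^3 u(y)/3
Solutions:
 u(y) = C1 + Integral(C2*airyai(90^(1/3)*y/6) + C3*airybi(90^(1/3)*y/6), y)


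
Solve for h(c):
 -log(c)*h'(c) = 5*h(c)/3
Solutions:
 h(c) = C1*exp(-5*li(c)/3)


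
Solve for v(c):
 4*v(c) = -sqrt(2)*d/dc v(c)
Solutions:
 v(c) = C1*exp(-2*sqrt(2)*c)


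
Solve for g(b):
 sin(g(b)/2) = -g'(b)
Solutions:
 g(b) = -2*acos((-C1 - exp(b))/(C1 - exp(b))) + 4*pi
 g(b) = 2*acos((-C1 - exp(b))/(C1 - exp(b)))


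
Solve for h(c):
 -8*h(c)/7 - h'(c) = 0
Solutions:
 h(c) = C1*exp(-8*c/7)


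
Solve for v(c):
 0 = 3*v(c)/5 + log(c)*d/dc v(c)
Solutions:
 v(c) = C1*exp(-3*li(c)/5)


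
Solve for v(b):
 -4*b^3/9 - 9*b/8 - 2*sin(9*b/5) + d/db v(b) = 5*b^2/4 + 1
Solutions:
 v(b) = C1 + b^4/9 + 5*b^3/12 + 9*b^2/16 + b - 10*cos(9*b/5)/9


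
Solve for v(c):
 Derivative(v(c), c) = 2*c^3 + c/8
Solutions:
 v(c) = C1 + c^4/2 + c^2/16


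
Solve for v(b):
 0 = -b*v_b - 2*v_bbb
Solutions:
 v(b) = C1 + Integral(C2*airyai(-2^(2/3)*b/2) + C3*airybi(-2^(2/3)*b/2), b)


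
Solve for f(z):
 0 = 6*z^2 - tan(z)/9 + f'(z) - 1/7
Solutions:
 f(z) = C1 - 2*z^3 + z/7 - log(cos(z))/9


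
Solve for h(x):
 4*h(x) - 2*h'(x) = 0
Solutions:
 h(x) = C1*exp(2*x)


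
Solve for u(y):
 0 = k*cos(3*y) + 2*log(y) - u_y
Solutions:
 u(y) = C1 + k*sin(3*y)/3 + 2*y*log(y) - 2*y


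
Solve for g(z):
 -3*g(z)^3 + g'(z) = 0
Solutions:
 g(z) = -sqrt(2)*sqrt(-1/(C1 + 3*z))/2
 g(z) = sqrt(2)*sqrt(-1/(C1 + 3*z))/2


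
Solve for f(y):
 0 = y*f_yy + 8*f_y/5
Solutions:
 f(y) = C1 + C2/y^(3/5)


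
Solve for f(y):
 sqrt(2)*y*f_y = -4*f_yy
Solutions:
 f(y) = C1 + C2*erf(2^(3/4)*y/4)


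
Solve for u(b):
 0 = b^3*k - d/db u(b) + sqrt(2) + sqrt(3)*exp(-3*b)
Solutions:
 u(b) = C1 + b^4*k/4 + sqrt(2)*b - sqrt(3)*exp(-3*b)/3


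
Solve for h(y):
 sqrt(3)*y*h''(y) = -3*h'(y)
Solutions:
 h(y) = C1 + C2*y^(1 - sqrt(3))


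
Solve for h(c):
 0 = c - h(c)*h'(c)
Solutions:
 h(c) = -sqrt(C1 + c^2)
 h(c) = sqrt(C1 + c^2)


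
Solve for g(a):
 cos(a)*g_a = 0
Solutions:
 g(a) = C1


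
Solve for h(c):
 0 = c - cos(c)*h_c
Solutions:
 h(c) = C1 + Integral(c/cos(c), c)


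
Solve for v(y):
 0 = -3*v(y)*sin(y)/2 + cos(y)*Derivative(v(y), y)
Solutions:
 v(y) = C1/cos(y)^(3/2)


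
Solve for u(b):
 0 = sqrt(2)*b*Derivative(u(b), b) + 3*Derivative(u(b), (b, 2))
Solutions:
 u(b) = C1 + C2*erf(2^(3/4)*sqrt(3)*b/6)


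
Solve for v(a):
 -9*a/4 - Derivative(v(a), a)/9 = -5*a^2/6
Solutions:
 v(a) = C1 + 5*a^3/2 - 81*a^2/8


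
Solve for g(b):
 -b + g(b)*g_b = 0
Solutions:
 g(b) = -sqrt(C1 + b^2)
 g(b) = sqrt(C1 + b^2)


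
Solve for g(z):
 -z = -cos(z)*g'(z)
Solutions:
 g(z) = C1 + Integral(z/cos(z), z)


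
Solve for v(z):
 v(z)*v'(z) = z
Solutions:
 v(z) = -sqrt(C1 + z^2)
 v(z) = sqrt(C1 + z^2)


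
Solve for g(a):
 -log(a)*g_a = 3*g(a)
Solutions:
 g(a) = C1*exp(-3*li(a))


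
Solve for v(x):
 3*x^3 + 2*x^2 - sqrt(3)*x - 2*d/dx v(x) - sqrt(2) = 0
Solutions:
 v(x) = C1 + 3*x^4/8 + x^3/3 - sqrt(3)*x^2/4 - sqrt(2)*x/2


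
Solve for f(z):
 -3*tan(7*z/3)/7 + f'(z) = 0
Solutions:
 f(z) = C1 - 9*log(cos(7*z/3))/49


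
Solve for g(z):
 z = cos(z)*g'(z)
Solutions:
 g(z) = C1 + Integral(z/cos(z), z)


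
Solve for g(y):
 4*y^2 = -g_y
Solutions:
 g(y) = C1 - 4*y^3/3


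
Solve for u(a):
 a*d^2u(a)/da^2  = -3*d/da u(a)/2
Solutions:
 u(a) = C1 + C2/sqrt(a)


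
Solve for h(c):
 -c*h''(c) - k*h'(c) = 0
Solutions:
 h(c) = C1 + c^(1 - re(k))*(C2*sin(log(c)*Abs(im(k))) + C3*cos(log(c)*im(k)))


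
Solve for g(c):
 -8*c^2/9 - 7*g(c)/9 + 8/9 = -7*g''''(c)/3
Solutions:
 g(c) = C1*exp(-3^(3/4)*c/3) + C2*exp(3^(3/4)*c/3) + C3*sin(3^(3/4)*c/3) + C4*cos(3^(3/4)*c/3) - 8*c^2/7 + 8/7


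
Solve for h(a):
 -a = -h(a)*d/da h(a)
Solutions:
 h(a) = -sqrt(C1 + a^2)
 h(a) = sqrt(C1 + a^2)


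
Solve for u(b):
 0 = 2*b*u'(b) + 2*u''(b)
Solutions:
 u(b) = C1 + C2*erf(sqrt(2)*b/2)


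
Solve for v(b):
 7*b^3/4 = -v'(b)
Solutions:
 v(b) = C1 - 7*b^4/16


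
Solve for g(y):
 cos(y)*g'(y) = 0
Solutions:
 g(y) = C1


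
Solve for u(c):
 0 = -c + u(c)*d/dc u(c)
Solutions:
 u(c) = -sqrt(C1 + c^2)
 u(c) = sqrt(C1 + c^2)


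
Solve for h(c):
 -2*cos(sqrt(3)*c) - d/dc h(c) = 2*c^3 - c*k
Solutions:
 h(c) = C1 - c^4/2 + c^2*k/2 - 2*sqrt(3)*sin(sqrt(3)*c)/3


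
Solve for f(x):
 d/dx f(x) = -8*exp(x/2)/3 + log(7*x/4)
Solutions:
 f(x) = C1 + x*log(x) + x*(-2*log(2) - 1 + log(7)) - 16*exp(x/2)/3


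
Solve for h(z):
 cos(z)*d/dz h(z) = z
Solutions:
 h(z) = C1 + Integral(z/cos(z), z)


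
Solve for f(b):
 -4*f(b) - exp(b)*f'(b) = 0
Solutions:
 f(b) = C1*exp(4*exp(-b))


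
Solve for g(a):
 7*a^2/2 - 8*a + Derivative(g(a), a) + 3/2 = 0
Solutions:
 g(a) = C1 - 7*a^3/6 + 4*a^2 - 3*a/2


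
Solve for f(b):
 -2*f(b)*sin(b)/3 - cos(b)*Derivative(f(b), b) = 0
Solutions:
 f(b) = C1*cos(b)^(2/3)


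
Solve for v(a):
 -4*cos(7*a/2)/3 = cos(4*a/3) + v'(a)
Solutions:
 v(a) = C1 - 3*sin(4*a/3)/4 - 8*sin(7*a/2)/21


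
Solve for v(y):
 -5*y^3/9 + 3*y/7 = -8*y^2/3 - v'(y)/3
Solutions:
 v(y) = C1 + 5*y^4/12 - 8*y^3/3 - 9*y^2/14


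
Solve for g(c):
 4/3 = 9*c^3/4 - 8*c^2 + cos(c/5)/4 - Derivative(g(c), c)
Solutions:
 g(c) = C1 + 9*c^4/16 - 8*c^3/3 - 4*c/3 + 5*sin(c/5)/4


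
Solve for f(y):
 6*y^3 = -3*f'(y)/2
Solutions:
 f(y) = C1 - y^4


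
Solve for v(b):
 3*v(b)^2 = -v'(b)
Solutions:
 v(b) = 1/(C1 + 3*b)


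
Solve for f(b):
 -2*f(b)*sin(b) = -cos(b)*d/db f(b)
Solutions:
 f(b) = C1/cos(b)^2


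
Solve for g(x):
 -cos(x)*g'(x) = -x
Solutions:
 g(x) = C1 + Integral(x/cos(x), x)


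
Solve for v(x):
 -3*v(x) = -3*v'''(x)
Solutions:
 v(x) = C3*exp(x) + (C1*sin(sqrt(3)*x/2) + C2*cos(sqrt(3)*x/2))*exp(-x/2)


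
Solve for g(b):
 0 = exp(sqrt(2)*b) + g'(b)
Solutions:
 g(b) = C1 - sqrt(2)*exp(sqrt(2)*b)/2


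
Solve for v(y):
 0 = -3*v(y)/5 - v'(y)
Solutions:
 v(y) = C1*exp(-3*y/5)


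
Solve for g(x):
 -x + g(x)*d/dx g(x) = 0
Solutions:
 g(x) = -sqrt(C1 + x^2)
 g(x) = sqrt(C1 + x^2)


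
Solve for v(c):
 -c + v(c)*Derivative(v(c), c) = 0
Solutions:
 v(c) = -sqrt(C1 + c^2)
 v(c) = sqrt(C1 + c^2)


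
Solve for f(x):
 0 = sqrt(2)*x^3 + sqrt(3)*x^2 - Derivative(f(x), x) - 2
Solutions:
 f(x) = C1 + sqrt(2)*x^4/4 + sqrt(3)*x^3/3 - 2*x


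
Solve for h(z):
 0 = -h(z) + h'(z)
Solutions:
 h(z) = C1*exp(z)


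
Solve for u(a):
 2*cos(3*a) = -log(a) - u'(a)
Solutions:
 u(a) = C1 - a*log(a) + a - 2*sin(3*a)/3


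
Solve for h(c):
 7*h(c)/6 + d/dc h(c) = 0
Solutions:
 h(c) = C1*exp(-7*c/6)


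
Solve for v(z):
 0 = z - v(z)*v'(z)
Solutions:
 v(z) = -sqrt(C1 + z^2)
 v(z) = sqrt(C1 + z^2)


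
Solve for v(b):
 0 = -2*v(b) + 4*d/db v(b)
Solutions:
 v(b) = C1*exp(b/2)


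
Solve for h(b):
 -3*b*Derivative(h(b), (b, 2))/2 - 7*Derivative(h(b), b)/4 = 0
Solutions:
 h(b) = C1 + C2/b^(1/6)


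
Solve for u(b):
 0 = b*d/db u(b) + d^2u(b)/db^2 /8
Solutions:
 u(b) = C1 + C2*erf(2*b)


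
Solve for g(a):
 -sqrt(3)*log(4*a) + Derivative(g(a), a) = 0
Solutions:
 g(a) = C1 + sqrt(3)*a*log(a) - sqrt(3)*a + 2*sqrt(3)*a*log(2)


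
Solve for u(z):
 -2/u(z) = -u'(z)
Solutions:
 u(z) = -sqrt(C1 + 4*z)
 u(z) = sqrt(C1 + 4*z)


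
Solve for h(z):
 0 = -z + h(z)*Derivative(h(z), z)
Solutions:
 h(z) = -sqrt(C1 + z^2)
 h(z) = sqrt(C1 + z^2)


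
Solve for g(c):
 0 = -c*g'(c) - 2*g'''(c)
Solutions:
 g(c) = C1 + Integral(C2*airyai(-2^(2/3)*c/2) + C3*airybi(-2^(2/3)*c/2), c)


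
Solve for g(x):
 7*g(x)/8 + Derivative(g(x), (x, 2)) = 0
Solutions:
 g(x) = C1*sin(sqrt(14)*x/4) + C2*cos(sqrt(14)*x/4)


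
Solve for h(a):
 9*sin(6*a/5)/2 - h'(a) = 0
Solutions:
 h(a) = C1 - 15*cos(6*a/5)/4


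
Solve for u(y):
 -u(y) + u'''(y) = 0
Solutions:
 u(y) = C3*exp(y) + (C1*sin(sqrt(3)*y/2) + C2*cos(sqrt(3)*y/2))*exp(-y/2)


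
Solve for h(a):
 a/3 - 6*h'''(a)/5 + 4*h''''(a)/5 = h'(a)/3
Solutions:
 h(a) = C1 + C2*exp(a*(-3^(2/3)*(sqrt(55) + 8)^(1/3) - 3*3^(1/3)/(sqrt(55) + 8)^(1/3) + 6)/12)*sin(3^(1/6)*a*(-(sqrt(55) + 8)^(1/3) + 3^(2/3)/(sqrt(55) + 8)^(1/3))/4) + C3*exp(a*(-3^(2/3)*(sqrt(55) + 8)^(1/3) - 3*3^(1/3)/(sqrt(55) + 8)^(1/3) + 6)/12)*cos(3^(1/6)*a*(-(sqrt(55) + 8)^(1/3) + 3^(2/3)/(sqrt(55) + 8)^(1/3))/4) + C4*exp(a*(3*3^(1/3)/(sqrt(55) + 8)^(1/3) + 3 + 3^(2/3)*(sqrt(55) + 8)^(1/3))/6) + a^2/2


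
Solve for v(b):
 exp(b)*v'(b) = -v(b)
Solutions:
 v(b) = C1*exp(exp(-b))


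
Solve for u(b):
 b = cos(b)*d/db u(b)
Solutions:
 u(b) = C1 + Integral(b/cos(b), b)


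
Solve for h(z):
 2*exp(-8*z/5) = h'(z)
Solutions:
 h(z) = C1 - 5*exp(-8*z/5)/4


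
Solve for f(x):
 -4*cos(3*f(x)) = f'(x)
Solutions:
 f(x) = -asin((C1 + exp(24*x))/(C1 - exp(24*x)))/3 + pi/3
 f(x) = asin((C1 + exp(24*x))/(C1 - exp(24*x)))/3


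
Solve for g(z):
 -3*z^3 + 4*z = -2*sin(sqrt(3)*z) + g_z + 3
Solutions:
 g(z) = C1 - 3*z^4/4 + 2*z^2 - 3*z - 2*sqrt(3)*cos(sqrt(3)*z)/3


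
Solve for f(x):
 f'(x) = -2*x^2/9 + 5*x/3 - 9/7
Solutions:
 f(x) = C1 - 2*x^3/27 + 5*x^2/6 - 9*x/7


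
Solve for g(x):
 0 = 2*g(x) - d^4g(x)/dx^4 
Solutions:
 g(x) = C1*exp(-2^(1/4)*x) + C2*exp(2^(1/4)*x) + C3*sin(2^(1/4)*x) + C4*cos(2^(1/4)*x)


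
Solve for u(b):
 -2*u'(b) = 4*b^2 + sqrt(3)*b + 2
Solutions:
 u(b) = C1 - 2*b^3/3 - sqrt(3)*b^2/4 - b


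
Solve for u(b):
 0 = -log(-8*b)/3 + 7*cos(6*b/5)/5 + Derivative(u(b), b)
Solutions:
 u(b) = C1 + b*log(-b)/3 - b/3 + b*log(2) - 7*sin(6*b/5)/6


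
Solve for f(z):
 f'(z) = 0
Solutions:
 f(z) = C1


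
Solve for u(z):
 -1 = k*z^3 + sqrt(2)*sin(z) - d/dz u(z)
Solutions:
 u(z) = C1 + k*z^4/4 + z - sqrt(2)*cos(z)


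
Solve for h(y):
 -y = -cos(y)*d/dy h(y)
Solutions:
 h(y) = C1 + Integral(y/cos(y), y)


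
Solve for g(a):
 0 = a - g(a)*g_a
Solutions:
 g(a) = -sqrt(C1 + a^2)
 g(a) = sqrt(C1 + a^2)


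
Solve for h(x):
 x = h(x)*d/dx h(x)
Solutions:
 h(x) = -sqrt(C1 + x^2)
 h(x) = sqrt(C1 + x^2)


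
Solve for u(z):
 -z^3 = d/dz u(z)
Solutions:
 u(z) = C1 - z^4/4


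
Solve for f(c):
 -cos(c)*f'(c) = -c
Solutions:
 f(c) = C1 + Integral(c/cos(c), c)


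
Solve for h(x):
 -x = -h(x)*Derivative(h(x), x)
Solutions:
 h(x) = -sqrt(C1 + x^2)
 h(x) = sqrt(C1 + x^2)


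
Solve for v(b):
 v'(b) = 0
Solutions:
 v(b) = C1


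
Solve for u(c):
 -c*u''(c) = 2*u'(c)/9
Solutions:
 u(c) = C1 + C2*c^(7/9)


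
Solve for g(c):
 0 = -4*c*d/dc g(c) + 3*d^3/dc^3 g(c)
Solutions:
 g(c) = C1 + Integral(C2*airyai(6^(2/3)*c/3) + C3*airybi(6^(2/3)*c/3), c)


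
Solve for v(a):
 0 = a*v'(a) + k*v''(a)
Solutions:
 v(a) = C1 + C2*sqrt(k)*erf(sqrt(2)*a*sqrt(1/k)/2)


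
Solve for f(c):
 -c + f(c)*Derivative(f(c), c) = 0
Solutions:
 f(c) = -sqrt(C1 + c^2)
 f(c) = sqrt(C1 + c^2)


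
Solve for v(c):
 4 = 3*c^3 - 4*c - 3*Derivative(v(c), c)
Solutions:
 v(c) = C1 + c^4/4 - 2*c^2/3 - 4*c/3


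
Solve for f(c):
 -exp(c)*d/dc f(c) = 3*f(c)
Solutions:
 f(c) = C1*exp(3*exp(-c))


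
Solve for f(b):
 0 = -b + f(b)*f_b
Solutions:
 f(b) = -sqrt(C1 + b^2)
 f(b) = sqrt(C1 + b^2)


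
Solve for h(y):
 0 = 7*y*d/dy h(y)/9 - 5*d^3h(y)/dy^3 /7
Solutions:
 h(y) = C1 + Integral(C2*airyai(7^(2/3)*75^(1/3)*y/15) + C3*airybi(7^(2/3)*75^(1/3)*y/15), y)


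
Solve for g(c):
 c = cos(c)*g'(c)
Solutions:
 g(c) = C1 + Integral(c/cos(c), c)


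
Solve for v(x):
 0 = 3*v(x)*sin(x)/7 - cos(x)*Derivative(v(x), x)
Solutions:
 v(x) = C1/cos(x)^(3/7)


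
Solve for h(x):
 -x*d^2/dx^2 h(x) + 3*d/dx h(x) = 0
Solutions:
 h(x) = C1 + C2*x^4


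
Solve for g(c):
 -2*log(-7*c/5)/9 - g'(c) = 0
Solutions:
 g(c) = C1 - 2*c*log(-c)/9 + 2*c*(-log(7) + 1 + log(5))/9


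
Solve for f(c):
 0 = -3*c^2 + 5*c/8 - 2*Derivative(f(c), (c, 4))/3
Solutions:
 f(c) = C1 + C2*c + C3*c^2 + C4*c^3 - c^6/80 + c^5/128


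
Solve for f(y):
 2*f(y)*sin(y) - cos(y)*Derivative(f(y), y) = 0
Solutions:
 f(y) = C1/cos(y)^2


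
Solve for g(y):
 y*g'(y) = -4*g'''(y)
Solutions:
 g(y) = C1 + Integral(C2*airyai(-2^(1/3)*y/2) + C3*airybi(-2^(1/3)*y/2), y)


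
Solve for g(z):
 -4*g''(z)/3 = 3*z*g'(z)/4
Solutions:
 g(z) = C1 + C2*erf(3*sqrt(2)*z/8)


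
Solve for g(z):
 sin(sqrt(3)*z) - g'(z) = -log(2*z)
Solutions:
 g(z) = C1 + z*log(z) - z + z*log(2) - sqrt(3)*cos(sqrt(3)*z)/3


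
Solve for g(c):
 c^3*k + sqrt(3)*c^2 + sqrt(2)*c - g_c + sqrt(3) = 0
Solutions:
 g(c) = C1 + c^4*k/4 + sqrt(3)*c^3/3 + sqrt(2)*c^2/2 + sqrt(3)*c


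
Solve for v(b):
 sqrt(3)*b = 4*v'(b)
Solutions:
 v(b) = C1 + sqrt(3)*b^2/8


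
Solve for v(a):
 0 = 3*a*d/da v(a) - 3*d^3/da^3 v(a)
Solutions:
 v(a) = C1 + Integral(C2*airyai(a) + C3*airybi(a), a)


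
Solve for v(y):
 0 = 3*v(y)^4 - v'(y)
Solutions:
 v(y) = (-1/(C1 + 9*y))^(1/3)
 v(y) = (-1/(C1 + 3*y))^(1/3)*(-3^(2/3) - 3*3^(1/6)*I)/6
 v(y) = (-1/(C1 + 3*y))^(1/3)*(-3^(2/3) + 3*3^(1/6)*I)/6


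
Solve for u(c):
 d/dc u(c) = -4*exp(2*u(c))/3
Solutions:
 u(c) = log(-sqrt(1/(C1 + 4*c))) - log(2) + log(6)/2
 u(c) = log(1/(C1 + 4*c))/2 - log(2) + log(6)/2


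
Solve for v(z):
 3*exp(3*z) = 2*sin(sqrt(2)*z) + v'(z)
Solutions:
 v(z) = C1 + exp(3*z) + sqrt(2)*cos(sqrt(2)*z)


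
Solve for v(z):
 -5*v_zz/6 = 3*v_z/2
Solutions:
 v(z) = C1 + C2*exp(-9*z/5)


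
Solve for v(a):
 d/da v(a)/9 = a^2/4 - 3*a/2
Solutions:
 v(a) = C1 + 3*a^3/4 - 27*a^2/4


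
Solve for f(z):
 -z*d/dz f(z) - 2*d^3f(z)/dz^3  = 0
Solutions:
 f(z) = C1 + Integral(C2*airyai(-2^(2/3)*z/2) + C3*airybi(-2^(2/3)*z/2), z)


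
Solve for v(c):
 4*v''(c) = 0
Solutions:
 v(c) = C1 + C2*c


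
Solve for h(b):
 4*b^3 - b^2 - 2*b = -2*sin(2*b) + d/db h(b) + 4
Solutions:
 h(b) = C1 + b^4 - b^3/3 - b^2 - 4*b - cos(2*b)


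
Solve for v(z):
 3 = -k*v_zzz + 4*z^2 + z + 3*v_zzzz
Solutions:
 v(z) = C1 + C2*z + C3*z^2 + C4*exp(k*z/3) + z^5/(15*k) + z^4*(1/24 + 1/k)/k + z^3*(-1/2 + 1/(2*k) + 12/k^2)/k


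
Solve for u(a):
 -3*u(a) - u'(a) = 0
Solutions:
 u(a) = C1*exp(-3*a)


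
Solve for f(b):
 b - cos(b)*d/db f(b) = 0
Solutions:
 f(b) = C1 + Integral(b/cos(b), b)


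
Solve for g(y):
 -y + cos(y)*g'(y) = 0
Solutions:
 g(y) = C1 + Integral(y/cos(y), y)


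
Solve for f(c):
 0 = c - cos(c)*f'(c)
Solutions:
 f(c) = C1 + Integral(c/cos(c), c)


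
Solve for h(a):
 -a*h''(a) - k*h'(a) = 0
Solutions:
 h(a) = C1 + a^(1 - re(k))*(C2*sin(log(a)*Abs(im(k))) + C3*cos(log(a)*im(k)))


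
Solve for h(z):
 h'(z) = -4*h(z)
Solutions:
 h(z) = C1*exp(-4*z)


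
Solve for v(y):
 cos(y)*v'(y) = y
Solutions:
 v(y) = C1 + Integral(y/cos(y), y)


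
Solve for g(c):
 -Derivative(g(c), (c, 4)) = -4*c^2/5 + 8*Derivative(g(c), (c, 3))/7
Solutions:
 g(c) = C1 + C2*c + C3*c^2 + C4*exp(-8*c/7) + 7*c^5/600 - 49*c^4/960 + 343*c^3/1920


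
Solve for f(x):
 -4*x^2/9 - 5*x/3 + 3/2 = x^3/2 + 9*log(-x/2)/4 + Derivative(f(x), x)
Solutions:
 f(x) = C1 - x^4/8 - 4*x^3/27 - 5*x^2/6 - 9*x*log(-x)/4 + 3*x*(3*log(2) + 5)/4


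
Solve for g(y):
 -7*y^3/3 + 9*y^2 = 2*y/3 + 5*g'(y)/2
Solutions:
 g(y) = C1 - 7*y^4/30 + 6*y^3/5 - 2*y^2/15


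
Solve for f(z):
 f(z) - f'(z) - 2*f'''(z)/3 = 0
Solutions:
 f(z) = C1*exp(2^(1/3)*z*(-(3 + sqrt(11))^(1/3) + 2^(1/3)/(3 + sqrt(11))^(1/3))/4)*sin(2^(1/3)*sqrt(3)*z*(2^(1/3)/(3 + sqrt(11))^(1/3) + (3 + sqrt(11))^(1/3))/4) + C2*exp(2^(1/3)*z*(-(3 + sqrt(11))^(1/3) + 2^(1/3)/(3 + sqrt(11))^(1/3))/4)*cos(2^(1/3)*sqrt(3)*z*(2^(1/3)/(3 + sqrt(11))^(1/3) + (3 + sqrt(11))^(1/3))/4) + C3*exp(-2^(1/3)*z*(-(3 + sqrt(11))^(1/3) + 2^(1/3)/(3 + sqrt(11))^(1/3))/2)


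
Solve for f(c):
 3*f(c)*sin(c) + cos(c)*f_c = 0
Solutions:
 f(c) = C1*cos(c)^3


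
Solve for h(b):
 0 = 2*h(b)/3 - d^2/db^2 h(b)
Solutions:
 h(b) = C1*exp(-sqrt(6)*b/3) + C2*exp(sqrt(6)*b/3)


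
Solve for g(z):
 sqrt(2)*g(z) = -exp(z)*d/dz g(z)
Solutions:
 g(z) = C1*exp(sqrt(2)*exp(-z))


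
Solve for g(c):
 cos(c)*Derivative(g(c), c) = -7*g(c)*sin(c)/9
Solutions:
 g(c) = C1*cos(c)^(7/9)


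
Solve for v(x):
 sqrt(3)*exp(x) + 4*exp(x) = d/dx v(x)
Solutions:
 v(x) = C1 + sqrt(3)*exp(x) + 4*exp(x)


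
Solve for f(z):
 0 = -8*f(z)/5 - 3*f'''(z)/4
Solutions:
 f(z) = C3*exp(-2*30^(2/3)*z/15) + (C1*sin(10^(2/3)*3^(1/6)*z/5) + C2*cos(10^(2/3)*3^(1/6)*z/5))*exp(30^(2/3)*z/15)


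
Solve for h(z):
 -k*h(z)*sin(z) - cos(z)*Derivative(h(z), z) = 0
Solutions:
 h(z) = C1*exp(k*log(cos(z)))


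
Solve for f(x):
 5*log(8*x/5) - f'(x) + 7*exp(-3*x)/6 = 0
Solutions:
 f(x) = C1 + 5*x*log(x) + 5*x*(-log(5) - 1 + 3*log(2)) - 7*exp(-3*x)/18


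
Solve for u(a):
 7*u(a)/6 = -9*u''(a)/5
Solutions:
 u(a) = C1*sin(sqrt(210)*a/18) + C2*cos(sqrt(210)*a/18)


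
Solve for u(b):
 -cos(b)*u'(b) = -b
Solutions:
 u(b) = C1 + Integral(b/cos(b), b)


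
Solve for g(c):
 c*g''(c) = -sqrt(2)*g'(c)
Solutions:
 g(c) = C1 + C2*c^(1 - sqrt(2))


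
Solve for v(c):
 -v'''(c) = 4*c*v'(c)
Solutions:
 v(c) = C1 + Integral(C2*airyai(-2^(2/3)*c) + C3*airybi(-2^(2/3)*c), c)


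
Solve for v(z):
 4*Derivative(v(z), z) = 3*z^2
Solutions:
 v(z) = C1 + z^3/4


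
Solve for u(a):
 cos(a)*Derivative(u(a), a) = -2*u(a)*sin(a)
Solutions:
 u(a) = C1*cos(a)^2


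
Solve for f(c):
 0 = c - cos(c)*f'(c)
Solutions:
 f(c) = C1 + Integral(c/cos(c), c)


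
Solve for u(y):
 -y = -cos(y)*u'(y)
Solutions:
 u(y) = C1 + Integral(y/cos(y), y)


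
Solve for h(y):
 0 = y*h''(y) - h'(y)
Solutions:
 h(y) = C1 + C2*y^2


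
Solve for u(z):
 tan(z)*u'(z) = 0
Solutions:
 u(z) = C1


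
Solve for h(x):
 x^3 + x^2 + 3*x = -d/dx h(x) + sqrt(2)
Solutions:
 h(x) = C1 - x^4/4 - x^3/3 - 3*x^2/2 + sqrt(2)*x


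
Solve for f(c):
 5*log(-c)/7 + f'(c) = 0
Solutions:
 f(c) = C1 - 5*c*log(-c)/7 + 5*c/7


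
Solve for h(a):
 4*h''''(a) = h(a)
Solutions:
 h(a) = C1*exp(-sqrt(2)*a/2) + C2*exp(sqrt(2)*a/2) + C3*sin(sqrt(2)*a/2) + C4*cos(sqrt(2)*a/2)


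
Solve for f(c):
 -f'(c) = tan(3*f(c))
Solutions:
 f(c) = -asin(C1*exp(-3*c))/3 + pi/3
 f(c) = asin(C1*exp(-3*c))/3


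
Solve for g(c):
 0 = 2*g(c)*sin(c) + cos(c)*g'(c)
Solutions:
 g(c) = C1*cos(c)^2


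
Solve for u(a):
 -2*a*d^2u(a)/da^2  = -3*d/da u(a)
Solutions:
 u(a) = C1 + C2*a^(5/2)


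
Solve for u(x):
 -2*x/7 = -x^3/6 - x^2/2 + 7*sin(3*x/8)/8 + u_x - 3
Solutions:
 u(x) = C1 + x^4/24 + x^3/6 - x^2/7 + 3*x + 7*cos(3*x/8)/3


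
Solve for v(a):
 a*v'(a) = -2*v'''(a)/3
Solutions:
 v(a) = C1 + Integral(C2*airyai(-2^(2/3)*3^(1/3)*a/2) + C3*airybi(-2^(2/3)*3^(1/3)*a/2), a)


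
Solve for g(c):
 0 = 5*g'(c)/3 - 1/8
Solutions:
 g(c) = C1 + 3*c/40


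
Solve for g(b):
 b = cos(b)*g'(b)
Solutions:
 g(b) = C1 + Integral(b/cos(b), b)


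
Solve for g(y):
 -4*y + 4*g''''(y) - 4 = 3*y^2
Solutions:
 g(y) = C1 + C2*y + C3*y^2 + C4*y^3 + y^6/480 + y^5/120 + y^4/24


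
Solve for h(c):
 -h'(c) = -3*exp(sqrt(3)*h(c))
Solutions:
 h(c) = sqrt(3)*(2*log(-1/(C1 + 3*c)) - log(3))/6


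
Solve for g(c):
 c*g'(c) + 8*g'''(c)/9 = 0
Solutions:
 g(c) = C1 + Integral(C2*airyai(-3^(2/3)*c/2) + C3*airybi(-3^(2/3)*c/2), c)


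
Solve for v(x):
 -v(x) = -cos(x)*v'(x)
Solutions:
 v(x) = C1*sqrt(sin(x) + 1)/sqrt(sin(x) - 1)


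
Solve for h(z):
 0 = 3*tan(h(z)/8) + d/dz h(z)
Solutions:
 h(z) = -8*asin(C1*exp(-3*z/8)) + 8*pi
 h(z) = 8*asin(C1*exp(-3*z/8))


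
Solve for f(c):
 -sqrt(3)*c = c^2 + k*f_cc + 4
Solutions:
 f(c) = C1 + C2*c - c^4/(12*k) - sqrt(3)*c^3/(6*k) - 2*c^2/k


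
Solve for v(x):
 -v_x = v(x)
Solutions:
 v(x) = C1*exp(-x)


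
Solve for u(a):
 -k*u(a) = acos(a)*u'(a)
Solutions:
 u(a) = C1*exp(-k*Integral(1/acos(a), a))


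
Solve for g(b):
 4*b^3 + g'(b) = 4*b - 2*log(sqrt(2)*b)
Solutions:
 g(b) = C1 - b^4 + 2*b^2 - 2*b*log(b) - b*log(2) + 2*b


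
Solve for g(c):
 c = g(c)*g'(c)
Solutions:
 g(c) = -sqrt(C1 + c^2)
 g(c) = sqrt(C1 + c^2)


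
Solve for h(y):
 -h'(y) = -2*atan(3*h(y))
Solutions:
 Integral(1/atan(3*_y), (_y, h(y))) = C1 + 2*y


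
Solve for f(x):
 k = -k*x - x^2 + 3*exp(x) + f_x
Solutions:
 f(x) = C1 + k*x^2/2 + k*x + x^3/3 - 3*exp(x)


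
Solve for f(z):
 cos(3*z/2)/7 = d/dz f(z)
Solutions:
 f(z) = C1 + 2*sin(3*z/2)/21


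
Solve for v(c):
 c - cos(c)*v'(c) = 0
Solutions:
 v(c) = C1 + Integral(c/cos(c), c)


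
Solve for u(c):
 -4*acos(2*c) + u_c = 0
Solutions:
 u(c) = C1 + 4*c*acos(2*c) - 2*sqrt(1 - 4*c^2)


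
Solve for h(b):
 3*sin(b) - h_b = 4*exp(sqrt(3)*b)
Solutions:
 h(b) = C1 - 4*sqrt(3)*exp(sqrt(3)*b)/3 - 3*cos(b)


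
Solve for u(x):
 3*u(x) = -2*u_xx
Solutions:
 u(x) = C1*sin(sqrt(6)*x/2) + C2*cos(sqrt(6)*x/2)


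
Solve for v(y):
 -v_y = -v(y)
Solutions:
 v(y) = C1*exp(y)


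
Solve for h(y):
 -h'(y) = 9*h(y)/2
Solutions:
 h(y) = C1*exp(-9*y/2)


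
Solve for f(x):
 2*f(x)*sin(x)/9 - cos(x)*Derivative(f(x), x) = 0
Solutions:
 f(x) = C1/cos(x)^(2/9)


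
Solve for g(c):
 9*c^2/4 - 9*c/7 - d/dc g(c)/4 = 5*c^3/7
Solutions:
 g(c) = C1 - 5*c^4/7 + 3*c^3 - 18*c^2/7


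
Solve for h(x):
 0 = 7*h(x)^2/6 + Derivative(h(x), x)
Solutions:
 h(x) = 6/(C1 + 7*x)


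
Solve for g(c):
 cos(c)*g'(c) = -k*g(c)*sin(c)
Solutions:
 g(c) = C1*exp(k*log(cos(c)))


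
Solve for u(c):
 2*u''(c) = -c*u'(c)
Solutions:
 u(c) = C1 + C2*erf(c/2)


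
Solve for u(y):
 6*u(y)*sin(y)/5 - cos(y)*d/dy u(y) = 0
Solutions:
 u(y) = C1/cos(y)^(6/5)


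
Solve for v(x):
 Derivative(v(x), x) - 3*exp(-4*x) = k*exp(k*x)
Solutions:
 v(x) = C1 + exp(k*x) - 3*exp(-4*x)/4


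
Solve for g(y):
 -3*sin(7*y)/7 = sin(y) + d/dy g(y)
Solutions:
 g(y) = C1 + cos(y) + 3*cos(7*y)/49


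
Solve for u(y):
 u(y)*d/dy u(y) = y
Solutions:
 u(y) = -sqrt(C1 + y^2)
 u(y) = sqrt(C1 + y^2)


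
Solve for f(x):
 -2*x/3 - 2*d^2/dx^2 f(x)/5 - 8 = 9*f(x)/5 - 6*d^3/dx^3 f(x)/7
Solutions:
 f(x) = C1*exp(x*(-14^(1/3)*(135*sqrt(165201) + 54871)^(1/3) - 14*14^(2/3)/(135*sqrt(165201) + 54871)^(1/3) + 28)/180)*sin(14^(1/3)*sqrt(3)*x*(-(135*sqrt(165201) + 54871)^(1/3) + 14*14^(1/3)/(135*sqrt(165201) + 54871)^(1/3))/180) + C2*exp(x*(-14^(1/3)*(135*sqrt(165201) + 54871)^(1/3) - 14*14^(2/3)/(135*sqrt(165201) + 54871)^(1/3) + 28)/180)*cos(14^(1/3)*sqrt(3)*x*(-(135*sqrt(165201) + 54871)^(1/3) + 14*14^(1/3)/(135*sqrt(165201) + 54871)^(1/3))/180) + C3*exp(x*(14*14^(2/3)/(135*sqrt(165201) + 54871)^(1/3) + 14 + 14^(1/3)*(135*sqrt(165201) + 54871)^(1/3))/90) - 10*x/27 - 40/9


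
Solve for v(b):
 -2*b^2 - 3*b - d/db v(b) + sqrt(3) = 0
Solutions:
 v(b) = C1 - 2*b^3/3 - 3*b^2/2 + sqrt(3)*b


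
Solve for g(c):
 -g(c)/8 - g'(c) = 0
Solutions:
 g(c) = C1*exp(-c/8)


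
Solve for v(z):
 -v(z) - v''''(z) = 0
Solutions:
 v(z) = (C1*sin(sqrt(2)*z/2) + C2*cos(sqrt(2)*z/2))*exp(-sqrt(2)*z/2) + (C3*sin(sqrt(2)*z/2) + C4*cos(sqrt(2)*z/2))*exp(sqrt(2)*z/2)


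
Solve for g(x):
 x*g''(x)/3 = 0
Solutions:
 g(x) = C1 + C2*x


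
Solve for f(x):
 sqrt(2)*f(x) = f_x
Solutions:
 f(x) = C1*exp(sqrt(2)*x)


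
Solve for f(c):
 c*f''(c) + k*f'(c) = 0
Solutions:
 f(c) = C1 + c^(1 - re(k))*(C2*sin(log(c)*Abs(im(k))) + C3*cos(log(c)*im(k)))


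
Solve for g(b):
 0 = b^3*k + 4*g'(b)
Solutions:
 g(b) = C1 - b^4*k/16


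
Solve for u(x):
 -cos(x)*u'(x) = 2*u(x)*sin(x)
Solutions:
 u(x) = C1*cos(x)^2


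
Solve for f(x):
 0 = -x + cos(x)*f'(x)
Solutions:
 f(x) = C1 + Integral(x/cos(x), x)


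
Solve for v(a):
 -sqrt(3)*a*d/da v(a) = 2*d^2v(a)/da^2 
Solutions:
 v(a) = C1 + C2*erf(3^(1/4)*a/2)


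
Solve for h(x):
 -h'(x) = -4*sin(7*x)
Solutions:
 h(x) = C1 - 4*cos(7*x)/7


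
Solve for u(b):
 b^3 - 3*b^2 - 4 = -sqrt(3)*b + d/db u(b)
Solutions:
 u(b) = C1 + b^4/4 - b^3 + sqrt(3)*b^2/2 - 4*b


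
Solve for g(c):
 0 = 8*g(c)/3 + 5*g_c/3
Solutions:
 g(c) = C1*exp(-8*c/5)


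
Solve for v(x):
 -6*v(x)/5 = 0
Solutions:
 v(x) = 0


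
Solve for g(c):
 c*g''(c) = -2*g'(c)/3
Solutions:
 g(c) = C1 + C2*c^(1/3)


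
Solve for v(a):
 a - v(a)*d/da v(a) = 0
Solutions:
 v(a) = -sqrt(C1 + a^2)
 v(a) = sqrt(C1 + a^2)


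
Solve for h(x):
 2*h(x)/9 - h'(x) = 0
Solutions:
 h(x) = C1*exp(2*x/9)


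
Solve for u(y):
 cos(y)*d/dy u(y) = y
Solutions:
 u(y) = C1 + Integral(y/cos(y), y)


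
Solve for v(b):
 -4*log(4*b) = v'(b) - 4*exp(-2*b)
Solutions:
 v(b) = C1 - 4*b*log(b) + 4*b*(1 - 2*log(2)) - 2*exp(-2*b)


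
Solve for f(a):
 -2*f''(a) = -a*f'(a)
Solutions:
 f(a) = C1 + C2*erfi(a/2)


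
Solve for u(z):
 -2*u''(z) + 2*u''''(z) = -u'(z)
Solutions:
 u(z) = C1 + C2*exp(6^(1/3)*z*(2*6^(1/3)/(sqrt(33) + 9)^(1/3) + (sqrt(33) + 9)^(1/3))/12)*sin(2^(1/3)*3^(1/6)*z*(-3^(2/3)*(sqrt(33) + 9)^(1/3) + 6*2^(1/3)/(sqrt(33) + 9)^(1/3))/12) + C3*exp(6^(1/3)*z*(2*6^(1/3)/(sqrt(33) + 9)^(1/3) + (sqrt(33) + 9)^(1/3))/12)*cos(2^(1/3)*3^(1/6)*z*(-3^(2/3)*(sqrt(33) + 9)^(1/3) + 6*2^(1/3)/(sqrt(33) + 9)^(1/3))/12) + C4*exp(-6^(1/3)*z*(2*6^(1/3)/(sqrt(33) + 9)^(1/3) + (sqrt(33) + 9)^(1/3))/6)


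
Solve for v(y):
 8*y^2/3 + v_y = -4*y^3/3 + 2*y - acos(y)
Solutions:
 v(y) = C1 - y^4/3 - 8*y^3/9 + y^2 - y*acos(y) + sqrt(1 - y^2)


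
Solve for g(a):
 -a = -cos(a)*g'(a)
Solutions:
 g(a) = C1 + Integral(a/cos(a), a)


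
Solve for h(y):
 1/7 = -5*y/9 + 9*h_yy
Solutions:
 h(y) = C1 + C2*y + 5*y^3/486 + y^2/126


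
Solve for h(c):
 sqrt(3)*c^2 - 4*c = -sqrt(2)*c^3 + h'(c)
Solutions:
 h(c) = C1 + sqrt(2)*c^4/4 + sqrt(3)*c^3/3 - 2*c^2


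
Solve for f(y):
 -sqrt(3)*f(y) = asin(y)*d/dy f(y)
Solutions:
 f(y) = C1*exp(-sqrt(3)*Integral(1/asin(y), y))


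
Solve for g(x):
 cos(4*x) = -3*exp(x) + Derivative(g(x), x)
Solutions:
 g(x) = C1 + 3*exp(x) + sin(4*x)/4


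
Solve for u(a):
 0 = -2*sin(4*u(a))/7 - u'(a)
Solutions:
 2*a/7 + log(cos(4*u(a)) - 1)/8 - log(cos(4*u(a)) + 1)/8 = C1


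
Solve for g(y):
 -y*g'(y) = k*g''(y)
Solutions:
 g(y) = C1 + C2*sqrt(k)*erf(sqrt(2)*y*sqrt(1/k)/2)


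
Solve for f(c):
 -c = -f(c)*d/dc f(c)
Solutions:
 f(c) = -sqrt(C1 + c^2)
 f(c) = sqrt(C1 + c^2)


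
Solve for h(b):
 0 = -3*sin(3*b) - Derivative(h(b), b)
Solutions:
 h(b) = C1 + cos(3*b)


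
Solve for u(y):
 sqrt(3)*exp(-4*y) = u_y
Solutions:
 u(y) = C1 - sqrt(3)*exp(-4*y)/4


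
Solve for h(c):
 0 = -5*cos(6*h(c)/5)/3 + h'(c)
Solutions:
 -5*c/3 - 5*log(sin(6*h(c)/5) - 1)/12 + 5*log(sin(6*h(c)/5) + 1)/12 = C1


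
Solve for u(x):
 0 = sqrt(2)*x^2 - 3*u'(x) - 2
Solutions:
 u(x) = C1 + sqrt(2)*x^3/9 - 2*x/3


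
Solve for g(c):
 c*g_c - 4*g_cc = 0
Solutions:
 g(c) = C1 + C2*erfi(sqrt(2)*c/4)


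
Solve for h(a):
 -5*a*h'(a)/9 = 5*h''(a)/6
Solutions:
 h(a) = C1 + C2*erf(sqrt(3)*a/3)


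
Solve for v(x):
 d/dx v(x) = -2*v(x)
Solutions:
 v(x) = C1*exp(-2*x)


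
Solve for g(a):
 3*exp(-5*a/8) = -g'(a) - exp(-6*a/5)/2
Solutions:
 g(a) = C1 + 5*exp(-6*a/5)/12 + 24*exp(-5*a/8)/5


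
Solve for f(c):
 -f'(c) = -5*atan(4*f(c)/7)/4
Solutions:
 Integral(1/atan(4*_y/7), (_y, f(c))) = C1 + 5*c/4


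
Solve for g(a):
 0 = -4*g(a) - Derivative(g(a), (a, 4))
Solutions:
 g(a) = (C1*sin(a) + C2*cos(a))*exp(-a) + (C3*sin(a) + C4*cos(a))*exp(a)


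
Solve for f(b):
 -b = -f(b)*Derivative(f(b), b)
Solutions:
 f(b) = -sqrt(C1 + b^2)
 f(b) = sqrt(C1 + b^2)


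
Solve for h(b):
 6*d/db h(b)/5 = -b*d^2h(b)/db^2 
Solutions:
 h(b) = C1 + C2/b^(1/5)


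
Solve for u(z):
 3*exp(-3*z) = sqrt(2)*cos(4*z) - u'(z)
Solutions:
 u(z) = C1 + sqrt(2)*sin(4*z)/4 + exp(-3*z)


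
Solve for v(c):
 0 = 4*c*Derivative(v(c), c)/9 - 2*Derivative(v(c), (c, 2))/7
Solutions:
 v(c) = C1 + C2*erfi(sqrt(7)*c/3)


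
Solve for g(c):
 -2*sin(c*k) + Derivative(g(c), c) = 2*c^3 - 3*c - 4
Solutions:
 g(c) = C1 + c^4/2 - 3*c^2/2 - 4*c - 2*cos(c*k)/k


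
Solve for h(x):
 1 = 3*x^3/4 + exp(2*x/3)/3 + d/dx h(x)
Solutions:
 h(x) = C1 - 3*x^4/16 + x - exp(2*x/3)/2


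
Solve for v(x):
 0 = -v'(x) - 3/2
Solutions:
 v(x) = C1 - 3*x/2


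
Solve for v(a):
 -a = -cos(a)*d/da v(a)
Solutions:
 v(a) = C1 + Integral(a/cos(a), a)


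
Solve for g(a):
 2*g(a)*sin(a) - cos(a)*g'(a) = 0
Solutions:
 g(a) = C1/cos(a)^2


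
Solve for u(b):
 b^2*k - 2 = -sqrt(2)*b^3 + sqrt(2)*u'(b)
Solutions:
 u(b) = C1 + b^4/4 + sqrt(2)*b^3*k/6 - sqrt(2)*b


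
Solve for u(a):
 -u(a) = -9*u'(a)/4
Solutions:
 u(a) = C1*exp(4*a/9)


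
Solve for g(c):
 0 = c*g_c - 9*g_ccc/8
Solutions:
 g(c) = C1 + Integral(C2*airyai(2*3^(1/3)*c/3) + C3*airybi(2*3^(1/3)*c/3), c)


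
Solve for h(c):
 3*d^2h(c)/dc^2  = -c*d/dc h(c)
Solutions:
 h(c) = C1 + C2*erf(sqrt(6)*c/6)


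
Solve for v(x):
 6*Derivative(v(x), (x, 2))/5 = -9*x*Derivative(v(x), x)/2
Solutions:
 v(x) = C1 + C2*erf(sqrt(30)*x/4)


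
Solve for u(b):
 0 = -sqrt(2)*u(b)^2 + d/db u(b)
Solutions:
 u(b) = -1/(C1 + sqrt(2)*b)


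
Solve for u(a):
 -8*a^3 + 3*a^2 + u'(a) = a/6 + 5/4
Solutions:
 u(a) = C1 + 2*a^4 - a^3 + a^2/12 + 5*a/4


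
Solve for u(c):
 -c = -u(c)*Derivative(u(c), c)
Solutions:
 u(c) = -sqrt(C1 + c^2)
 u(c) = sqrt(C1 + c^2)


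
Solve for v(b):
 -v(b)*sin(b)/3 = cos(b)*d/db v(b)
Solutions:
 v(b) = C1*cos(b)^(1/3)


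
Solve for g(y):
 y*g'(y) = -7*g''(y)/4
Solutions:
 g(y) = C1 + C2*erf(sqrt(14)*y/7)


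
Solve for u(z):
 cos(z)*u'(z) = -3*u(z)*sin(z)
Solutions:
 u(z) = C1*cos(z)^3


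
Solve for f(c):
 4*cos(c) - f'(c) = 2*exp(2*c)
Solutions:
 f(c) = C1 - exp(2*c) + 4*sin(c)


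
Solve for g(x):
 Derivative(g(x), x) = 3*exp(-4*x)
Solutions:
 g(x) = C1 - 3*exp(-4*x)/4


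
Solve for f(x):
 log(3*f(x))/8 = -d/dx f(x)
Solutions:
 8*Integral(1/(log(_y) + log(3)), (_y, f(x))) = C1 - x


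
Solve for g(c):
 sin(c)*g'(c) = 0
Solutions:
 g(c) = C1


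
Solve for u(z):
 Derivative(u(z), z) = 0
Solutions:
 u(z) = C1


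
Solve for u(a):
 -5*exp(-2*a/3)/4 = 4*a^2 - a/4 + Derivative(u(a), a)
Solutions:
 u(a) = C1 - 4*a^3/3 + a^2/8 + 15*exp(-2*a/3)/8


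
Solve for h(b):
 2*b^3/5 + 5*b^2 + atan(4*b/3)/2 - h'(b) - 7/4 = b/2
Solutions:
 h(b) = C1 + b^4/10 + 5*b^3/3 - b^2/4 + b*atan(4*b/3)/2 - 7*b/4 - 3*log(16*b^2 + 9)/16


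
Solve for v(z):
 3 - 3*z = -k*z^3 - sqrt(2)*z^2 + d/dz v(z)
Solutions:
 v(z) = C1 + k*z^4/4 + sqrt(2)*z^3/3 - 3*z^2/2 + 3*z


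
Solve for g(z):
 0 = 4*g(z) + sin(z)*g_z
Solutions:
 g(z) = C1*(cos(z)^2 + 2*cos(z) + 1)/(cos(z)^2 - 2*cos(z) + 1)


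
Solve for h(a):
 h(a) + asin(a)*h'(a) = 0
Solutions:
 h(a) = C1*exp(-Integral(1/asin(a), a))


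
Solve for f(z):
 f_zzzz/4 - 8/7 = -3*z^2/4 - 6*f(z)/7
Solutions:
 f(z) = -7*z^2/8 + (C1*sin(6^(1/4)*7^(3/4)*z/7) + C2*cos(6^(1/4)*7^(3/4)*z/7))*exp(-6^(1/4)*7^(3/4)*z/7) + (C3*sin(6^(1/4)*7^(3/4)*z/7) + C4*cos(6^(1/4)*7^(3/4)*z/7))*exp(6^(1/4)*7^(3/4)*z/7) + 4/3


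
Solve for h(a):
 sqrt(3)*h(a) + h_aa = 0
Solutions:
 h(a) = C1*sin(3^(1/4)*a) + C2*cos(3^(1/4)*a)


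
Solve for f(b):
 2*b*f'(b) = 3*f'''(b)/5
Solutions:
 f(b) = C1 + Integral(C2*airyai(10^(1/3)*3^(2/3)*b/3) + C3*airybi(10^(1/3)*3^(2/3)*b/3), b)


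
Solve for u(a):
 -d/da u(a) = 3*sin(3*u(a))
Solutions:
 u(a) = -acos((-C1 - exp(18*a))/(C1 - exp(18*a)))/3 + 2*pi/3
 u(a) = acos((-C1 - exp(18*a))/(C1 - exp(18*a)))/3


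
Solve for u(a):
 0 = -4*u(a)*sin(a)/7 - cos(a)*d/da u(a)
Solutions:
 u(a) = C1*cos(a)^(4/7)


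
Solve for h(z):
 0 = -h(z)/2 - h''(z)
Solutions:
 h(z) = C1*sin(sqrt(2)*z/2) + C2*cos(sqrt(2)*z/2)


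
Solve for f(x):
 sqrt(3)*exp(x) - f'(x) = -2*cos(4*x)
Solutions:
 f(x) = C1 + sqrt(3)*exp(x) + sin(4*x)/2
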